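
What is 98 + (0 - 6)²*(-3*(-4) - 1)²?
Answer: 4454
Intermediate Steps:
98 + (0 - 6)²*(-3*(-4) - 1)² = 98 + (-6)²*(12 - 1)² = 98 + 36*11² = 98 + 36*121 = 98 + 4356 = 4454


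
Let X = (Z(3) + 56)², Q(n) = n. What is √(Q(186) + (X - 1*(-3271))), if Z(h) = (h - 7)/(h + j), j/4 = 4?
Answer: 13*√14033/19 ≈ 81.052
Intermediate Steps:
j = 16 (j = 4*4 = 16)
Z(h) = (-7 + h)/(16 + h) (Z(h) = (h - 7)/(h + 16) = (-7 + h)/(16 + h))
X = 1123600/361 (X = ((-7 + 3)/(16 + 3) + 56)² = (-4/19 + 56)² = (1060/19)² = 1123600/361 ≈ 3112.5)
√(Q(186) + (X - 1*(-3271))) = √(186 + (1123600/361 - 1*(-3271))) = √(186 + (1123600/361 + 3271)) = √(186 + 2304431/361) = √(2371577/361) = 13*√14033/19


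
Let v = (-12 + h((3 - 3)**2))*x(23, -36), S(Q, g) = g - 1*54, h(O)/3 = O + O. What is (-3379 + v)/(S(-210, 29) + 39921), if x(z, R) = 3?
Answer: -3415/39896 ≈ -0.085598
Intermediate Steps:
h(O) = 6*O (h(O) = 3*(O + O) = 3*(2*O) = 6*O)
S(Q, g) = -54 + g (S(Q, g) = g - 54 = -54 + g)
v = -36 (v = (-12 + 6*(3 - 3)**2)*3 = (-12 + 6*0**2)*3 = (-12 + 6*0)*3 = (-12 + 0)*3 = -12*3 = -36)
(-3379 + v)/(S(-210, 29) + 39921) = (-3379 - 36)/((-54 + 29) + 39921) = -3415/(-25 + 39921) = -3415/39896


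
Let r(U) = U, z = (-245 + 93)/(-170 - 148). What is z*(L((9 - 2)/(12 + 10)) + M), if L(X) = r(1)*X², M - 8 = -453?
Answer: -1363763/6413 ≈ -212.66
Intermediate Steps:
M = -445 (M = 8 - 453 = -445)
z = 76/159 (z = -152/(-318) = -152*(-1/318) = 76/159 ≈ 0.47799)
L(X) = X² (L(X) = 1*X² = X²)
z*(L((9 - 2)/(12 + 10)) + M) = 76*(((9 - 2)/(12 + 10))² - 445)/159 = 76*((7/22)² - 445)/159 = 76*(49/484 - 445)/159 = (76/159)*(-215331/484) = -1363763/6413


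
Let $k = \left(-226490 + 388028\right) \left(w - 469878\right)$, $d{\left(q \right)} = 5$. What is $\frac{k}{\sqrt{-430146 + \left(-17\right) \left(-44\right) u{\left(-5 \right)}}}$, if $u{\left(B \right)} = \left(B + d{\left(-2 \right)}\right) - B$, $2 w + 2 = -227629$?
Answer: $\frac{94288680603 i \sqrt{426406}}{426406} \approx 1.4439 \cdot 10^{8} i$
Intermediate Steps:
$w = - \frac{227631}{2}$ ($w = -1 + \frac{1}{2} \left(-227629\right) = -1 - \frac{227629}{2} = - \frac{227631}{2} \approx -1.1382 \cdot 10^{5}$)
$u{\left(B \right)} = 5$ ($u{\left(B \right)} = \left(B + 5\right) - B = \left(5 + B\right) - B = 5$)
$k = -94288680603$ ($k = \left(-226490 + 388028\right) \left(- \frac{227631}{2} - 469878\right) = 161538 \left(- \frac{1167387}{2}\right) = -94288680603$)
$\frac{k}{\sqrt{-430146 + \left(-17\right) \left(-44\right) u{\left(-5 \right)}}} = - \frac{94288680603}{\sqrt{-430146 + \left(-17\right) \left(-44\right) 5}} = - \frac{94288680603}{\sqrt{-430146 + 748 \cdot 5}} = - \frac{94288680603}{\sqrt{-430146 + 3740}} = - \frac{94288680603}{\sqrt{-426406}} = - \frac{94288680603}{i \sqrt{426406}} = - 94288680603 \left(- \frac{i \sqrt{426406}}{426406}\right) = \frac{94288680603 i \sqrt{426406}}{426406}$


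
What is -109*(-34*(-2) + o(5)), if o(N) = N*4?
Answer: -9592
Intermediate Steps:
o(N) = 4*N
-109*(-34*(-2) + o(5)) = -109*(-34*(-2) + 4*5) = -109*(68 + 20) = -109*88 = -9592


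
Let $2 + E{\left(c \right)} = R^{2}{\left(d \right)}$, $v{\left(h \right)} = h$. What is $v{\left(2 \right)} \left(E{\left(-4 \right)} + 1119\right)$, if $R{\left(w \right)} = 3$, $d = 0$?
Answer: $2252$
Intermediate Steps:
$E{\left(c \right)} = 7$ ($E{\left(c \right)} = -2 + 3^{2} = -2 + 9 = 7$)
$v{\left(2 \right)} \left(E{\left(-4 \right)} + 1119\right) = 2 \left(7 + 1119\right) = 2 \cdot 1126 = 2252$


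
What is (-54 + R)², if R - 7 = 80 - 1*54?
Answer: 441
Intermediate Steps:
R = 33 (R = 7 + (80 - 1*54) = 7 + (80 - 54) = 7 + 26 = 33)
(-54 + R)² = (-54 + 33)² = (-21)² = 441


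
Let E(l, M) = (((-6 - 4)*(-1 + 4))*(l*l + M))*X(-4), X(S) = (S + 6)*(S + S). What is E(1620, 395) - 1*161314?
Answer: 1259740286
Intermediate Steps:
X(S) = 2*S*(6 + S) (X(S) = (6 + S)*(2*S) = 2*S*(6 + S))
E(l, M) = 480*M + 480*l² (E(l, M) = (((-6 - 4)*(-1 + 4))*(l*l + M))*(2*(-4)*(6 - 4)) = ((-10*3)*(l² + M))*(2*(-4)*2) = -30*(M + l²)*(-16) = (-30*M - 30*l²)*(-16) = 480*M + 480*l²)
E(1620, 395) - 1*161314 = (480*395 + 480*1620²) - 1*161314 = (189600 + 480*2624400) - 161314 = (189600 + 1259712000) - 161314 = 1259901600 - 161314 = 1259740286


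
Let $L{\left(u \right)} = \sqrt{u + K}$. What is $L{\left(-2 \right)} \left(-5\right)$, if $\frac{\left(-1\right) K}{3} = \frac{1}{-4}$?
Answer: $- \frac{5 i \sqrt{5}}{2} \approx - 5.5902 i$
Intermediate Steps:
$K = \frac{3}{4}$ ($K = - \frac{3}{-4} = \left(-3\right) \left(- \frac{1}{4}\right) = \frac{3}{4} \approx 0.75$)
$L{\left(u \right)} = \sqrt{\frac{3}{4} + u}$ ($L{\left(u \right)} = \sqrt{u + \frac{3}{4}} = \sqrt{\frac{3}{4} + u}$)
$L{\left(-2 \right)} \left(-5\right) = \frac{\sqrt{3 + 4 \left(-2\right)}}{2} \left(-5\right) = \frac{\sqrt{3 - 8}}{2} \left(-5\right) = \frac{\sqrt{-5}}{2} \left(-5\right) = \frac{i \sqrt{5}}{2} \left(-5\right) = - \frac{5 i \sqrt{5}}{2}$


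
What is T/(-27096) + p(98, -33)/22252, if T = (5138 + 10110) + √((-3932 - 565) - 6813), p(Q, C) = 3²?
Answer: -42381829/75367524 - I*√11310/27096 ≈ -0.56234 - 0.0039249*I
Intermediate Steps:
p(Q, C) = 9
T = 15248 + I*√11310 (T = 15248 + √(-4497 - 6813) = 15248 + √(-11310) = 15248 + I*√11310 ≈ 15248.0 + 106.35*I)
T/(-27096) + p(98, -33)/22252 = (15248 + I*√11310)/(-27096) + 9/22252 = (15248 + I*√11310)*(-1/27096) + 9*(1/22252) = (-1906/3387 - I*√11310/27096) + 9/22252 = -42381829/75367524 - I*√11310/27096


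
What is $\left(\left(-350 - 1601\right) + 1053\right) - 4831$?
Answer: $-5729$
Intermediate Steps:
$\left(\left(-350 - 1601\right) + 1053\right) - 4831 = \left(-1951 + 1053\right) - 4831 = -898 - 4831 = -5729$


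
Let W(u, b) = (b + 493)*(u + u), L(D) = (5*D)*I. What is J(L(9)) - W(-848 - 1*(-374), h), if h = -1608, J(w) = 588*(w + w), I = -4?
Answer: -1268700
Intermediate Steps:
L(D) = -20*D (L(D) = (5*D)*(-4) = -20*D)
J(w) = 1176*w (J(w) = 588*(2*w) = 1176*w)
W(u, b) = 2*u*(493 + b) (W(u, b) = (493 + b)*(2*u) = 2*u*(493 + b))
J(L(9)) - W(-848 - 1*(-374), h) = 1176*(-20*9) - 2*(-848 - 1*(-374))*(493 - 1608) = 1176*(-180) - 2*(-848 + 374)*(-1115) = -211680 - 2*(-474)*(-1115) = -211680 - 1*1057020 = -211680 - 1057020 = -1268700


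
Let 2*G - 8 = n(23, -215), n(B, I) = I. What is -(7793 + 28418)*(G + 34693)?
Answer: -2505040769/2 ≈ -1.2525e+9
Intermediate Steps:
G = -207/2 (G = 4 + (½)*(-215) = 4 - 215/2 = -207/2 ≈ -103.50)
-(7793 + 28418)*(G + 34693) = -(7793 + 28418)*(-207/2 + 34693) = -36211*69179/2 = -1*2505040769/2 = -2505040769/2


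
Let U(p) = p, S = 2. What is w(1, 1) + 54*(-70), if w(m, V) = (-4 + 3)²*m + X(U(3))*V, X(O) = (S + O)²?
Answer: -3754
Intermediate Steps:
X(O) = (2 + O)²
w(m, V) = m + 25*V (w(m, V) = (-4 + 3)²*m + (2 + 3)²*V = (-1)²*m + 5²*V = 1*m + 25*V = m + 25*V)
w(1, 1) + 54*(-70) = (1 + 25*1) + 54*(-70) = (1 + 25) - 3780 = 26 - 3780 = -3754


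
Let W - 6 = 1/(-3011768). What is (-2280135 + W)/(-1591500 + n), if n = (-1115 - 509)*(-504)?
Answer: 6867219558073/2328108711072 ≈ 2.9497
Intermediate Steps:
W = 18070607/3011768 (W = 6 + 1/(-3011768) = 6 - 1/3011768 = 18070607/3011768 ≈ 6.0000)
n = 818496 (n = -1624*(-504) = 818496)
(-2280135 + W)/(-1591500 + n) = (-2280135 + 18070607/3011768)/(-1591500 + 818496) = -6867219558073/3011768/(-773004) = -6867219558073/3011768*(-1/773004) = 6867219558073/2328108711072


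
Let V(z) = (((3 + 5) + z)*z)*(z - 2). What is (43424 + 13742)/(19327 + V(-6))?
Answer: 57166/19423 ≈ 2.9432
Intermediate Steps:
V(z) = z*(-2 + z)*(8 + z) (V(z) = ((8 + z)*z)*(-2 + z) = (z*(8 + z))*(-2 + z) = z*(-2 + z)*(8 + z))
(43424 + 13742)/(19327 + V(-6)) = (43424 + 13742)/(19327 - 6*(-16 + (-6)² + 6*(-6))) = 57166/(19327 - 6*(-16 + 36 - 36)) = 57166/(19327 - 6*(-16)) = 57166/(19327 + 96) = 57166/19423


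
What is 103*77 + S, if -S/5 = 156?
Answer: 7151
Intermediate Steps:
S = -780 (S = -5*156 = -780)
103*77 + S = 103*77 - 780 = 7931 - 780 = 7151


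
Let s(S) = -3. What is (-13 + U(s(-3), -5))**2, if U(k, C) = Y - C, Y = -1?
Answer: 81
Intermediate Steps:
U(k, C) = -1 - C
(-13 + U(s(-3), -5))**2 = (-13 + (-1 - 1*(-5)))**2 = (-13 + (-1 + 5))**2 = (-13 + 4)**2 = (-9)**2 = 81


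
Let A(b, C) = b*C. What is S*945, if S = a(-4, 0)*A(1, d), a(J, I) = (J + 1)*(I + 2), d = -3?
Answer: 17010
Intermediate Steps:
a(J, I) = (1 + J)*(2 + I)
A(b, C) = C*b
S = 18 (S = (2 + 0 + 2*(-4) + 0*(-4))*(-3*1) = (2 + 0 - 8 + 0)*(-3) = -6*(-3) = 18)
S*945 = 18*945 = 17010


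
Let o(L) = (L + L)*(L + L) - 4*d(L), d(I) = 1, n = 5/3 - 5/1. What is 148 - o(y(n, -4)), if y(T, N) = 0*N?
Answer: 152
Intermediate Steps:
n = -10/3 (n = 5*(1/3) - 5*1 = 5/3 - 5 = -10/3 ≈ -3.3333)
y(T, N) = 0
o(L) = -4 + 4*L**2 (o(L) = (L + L)*(L + L) - 4*1 = (2*L)*(2*L) - 4 = 4*L**2 - 4 = -4 + 4*L**2)
148 - o(y(n, -4)) = 148 - (-4 + 4*0**2) = 148 - (-4 + 4*0) = 148 - (-4 + 0) = 148 - 1*(-4) = 148 + 4 = 152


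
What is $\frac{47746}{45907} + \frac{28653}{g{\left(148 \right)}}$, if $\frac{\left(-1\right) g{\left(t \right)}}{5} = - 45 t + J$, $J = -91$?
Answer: $\frac{2927039501}{1549590785} \approx 1.8889$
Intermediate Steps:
$g{\left(t \right)} = 455 + 225 t$ ($g{\left(t \right)} = - 5 \left(- 45 t - 91\right) = - 5 \left(-91 - 45 t\right) = 455 + 225 t$)
$\frac{47746}{45907} + \frac{28653}{g{\left(148 \right)}} = \frac{47746}{45907} + \frac{28653}{455 + 225 \cdot 148} = 47746 \cdot \frac{1}{45907} + \frac{28653}{455 + 33300} = \frac{47746}{45907} + \frac{28653}{33755} = \frac{2927039501}{1549590785}$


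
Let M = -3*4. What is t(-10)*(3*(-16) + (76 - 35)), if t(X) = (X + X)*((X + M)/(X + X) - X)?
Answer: 1554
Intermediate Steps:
M = -12
t(X) = 2*X*(-X + (-12 + X)/(2*X)) (t(X) = (X + X)*((X - 12)/(X + X) - X) = (2*X)*((-12 + X)/((2*X)) - X) = (2*X)*((-12 + X)*(1/(2*X)) - X) = (2*X)*((-12 + X)/(2*X) - X) = (2*X)*(-X + (-12 + X)/(2*X)) = 2*X*(-X + (-12 + X)/(2*X)))
t(-10)*(3*(-16) + (76 - 35)) = (-12 - 10 - 2*(-10)²)*(3*(-16) + (76 - 35)) = (-12 - 10 - 2*100)*(-48 + 41) = (-12 - 10 - 200)*(-7) = -222*(-7) = 1554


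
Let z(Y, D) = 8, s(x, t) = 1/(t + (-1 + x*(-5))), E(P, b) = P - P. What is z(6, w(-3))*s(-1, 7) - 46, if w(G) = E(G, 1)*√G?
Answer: -498/11 ≈ -45.273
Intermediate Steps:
E(P, b) = 0
s(x, t) = 1/(-1 + t - 5*x) (s(x, t) = 1/(t + (-1 - 5*x)) = 1/(-1 + t - 5*x))
w(G) = 0 (w(G) = 0*√G = 0)
z(6, w(-3))*s(-1, 7) - 46 = 8*(-1/(1 - 1*7 + 5*(-1))) - 46 = 8*(-1/(1 - 7 - 5)) - 46 = 8*(-1/(-11)) - 46 = 8*(-1*(-1/11)) - 46 = 8*(1/11) - 46 = 8/11 - 46 = -498/11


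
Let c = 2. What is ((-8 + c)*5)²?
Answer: 900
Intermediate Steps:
((-8 + c)*5)² = ((-8 + 2)*5)² = (-6*5)² = (-30)² = 900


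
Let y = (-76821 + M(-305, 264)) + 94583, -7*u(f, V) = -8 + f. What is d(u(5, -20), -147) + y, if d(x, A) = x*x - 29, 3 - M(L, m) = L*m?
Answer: 4814553/49 ≈ 98256.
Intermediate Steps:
u(f, V) = 8/7 - f/7 (u(f, V) = -(-8 + f)/7 = 8/7 - f/7)
M(L, m) = 3 - L*m
d(x, A) = -29 + x² (d(x, A) = x² - 29 = -29 + x²)
y = 98285 (y = (-76821 + (3 - 1*(-305)*264)) + 94583 = (-76821 + (3 + 80520)) + 94583 = (-76821 + 80523) + 94583 = 3702 + 94583 = 98285)
d(u(5, -20), -147) + y = (-29 + (8/7 - ⅐*5)²) + 98285 = (-29 + (8/7 - 5/7)²) + 98285 = (-29 + (3/7)²) + 98285 = (-29 + 9/49) + 98285 = -1412/49 + 98285 = 4814553/49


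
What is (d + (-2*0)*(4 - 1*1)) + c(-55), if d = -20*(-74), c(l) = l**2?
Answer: 4505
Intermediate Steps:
d = 1480
(d + (-2*0)*(4 - 1*1)) + c(-55) = (1480 + (-2*0)*(4 - 1*1)) + (-55)**2 = (1480 + 0*(4 - 1)) + 3025 = (1480 + 0*3) + 3025 = (1480 + 0) + 3025 = 1480 + 3025 = 4505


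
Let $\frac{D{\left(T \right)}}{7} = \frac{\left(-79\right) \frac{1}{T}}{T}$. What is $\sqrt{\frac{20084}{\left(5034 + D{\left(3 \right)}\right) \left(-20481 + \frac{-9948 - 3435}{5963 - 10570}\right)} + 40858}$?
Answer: $\frac{\sqrt{5057949059383347960491698942}}{351842805146} \approx 202.13$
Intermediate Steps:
$D{\left(T \right)} = - \frac{553}{T^{2}}$ ($D{\left(T \right)} = 7 \frac{\left(-79\right) \frac{1}{T}}{T} = 7 \left(- \frac{79}{T^{2}}\right) = - \frac{553}{T^{2}}$)
$\sqrt{\frac{20084}{\left(5034 + D{\left(3 \right)}\right) \left(-20481 + \frac{-9948 - 3435}{5963 - 10570}\right)} + 40858} = \sqrt{\frac{20084}{\left(5034 - \frac{553}{9}\right) \left(-20481 + \frac{-9948 - 3435}{5963 - 10570}\right)} + 40858} = \sqrt{\frac{20084}{\left(5034 - \frac{553}{9}\right) \left(-20481 - \frac{13383}{-4607}\right)} + 40858} = \sqrt{\frac{20084}{\left(5034 - \frac{553}{9}\right) \left(-20481 - - \frac{13383}{4607}\right)} + 40858} = \sqrt{\frac{20084}{\frac{44753}{9} \left(-20481 + \frac{13383}{4607}\right)} + 40858} = \sqrt{\frac{20084}{\frac{44753}{9} \left(- \frac{94342584}{4607}\right)} + 40858} = \sqrt{\frac{20084}{- \frac{1407371220584}{13821}} + 40858} = \sqrt{20084 \left(- \frac{13821}{1407371220584}\right) + 40858} = \sqrt{- \frac{69395241}{351842805146} + 40858} = \sqrt{\frac{14375593263260027}{351842805146}} = \frac{\sqrt{5057949059383347960491698942}}{351842805146}$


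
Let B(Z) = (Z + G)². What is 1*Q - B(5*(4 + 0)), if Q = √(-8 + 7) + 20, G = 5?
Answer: -605 + I ≈ -605.0 + 1.0*I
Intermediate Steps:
Q = 20 + I (Q = √(-1) + 20 = I + 20 = 20 + I ≈ 20.0 + 1.0*I)
B(Z) = (5 + Z)² (B(Z) = (Z + 5)² = (5 + Z)²)
1*Q - B(5*(4 + 0)) = 1*(20 + I) - (5 + 5*(4 + 0))² = (20 + I) - (5 + 5*4)² = (20 + I) - (5 + 20)² = (20 + I) - 1*25² = (20 + I) - 1*625 = (20 + I) - 625 = -605 + I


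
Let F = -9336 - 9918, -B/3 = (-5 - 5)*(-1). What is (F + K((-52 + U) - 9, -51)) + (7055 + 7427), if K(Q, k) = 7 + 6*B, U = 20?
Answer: -4945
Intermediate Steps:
B = -30 (B = -3*(-5 - 5)*(-1) = -(-30)*(-1) = -3*10 = -30)
F = -19254
K(Q, k) = -173 (K(Q, k) = 7 + 6*(-30) = 7 - 180 = -173)
(F + K((-52 + U) - 9, -51)) + (7055 + 7427) = (-19254 - 173) + (7055 + 7427) = -19427 + 14482 = -4945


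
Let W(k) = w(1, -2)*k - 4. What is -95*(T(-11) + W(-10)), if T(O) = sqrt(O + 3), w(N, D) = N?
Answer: 1330 - 190*I*sqrt(2) ≈ 1330.0 - 268.7*I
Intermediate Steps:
T(O) = sqrt(3 + O)
W(k) = -4 + k (W(k) = 1*k - 4 = k - 4 = -4 + k)
-95*(T(-11) + W(-10)) = -95*(sqrt(3 - 11) + (-4 - 10)) = -95*(sqrt(-8) - 14) = -95*(2*I*sqrt(2) - 14) = -95*(-14 + 2*I*sqrt(2)) = 1330 - 190*I*sqrt(2)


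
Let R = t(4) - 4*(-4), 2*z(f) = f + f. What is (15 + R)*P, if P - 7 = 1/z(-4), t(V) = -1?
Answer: 405/2 ≈ 202.50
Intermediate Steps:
z(f) = f (z(f) = (f + f)/2 = (2*f)/2 = f)
P = 27/4 (P = 7 + 1/(-4) = 7 - ¼ = 27/4 ≈ 6.7500)
R = 15 (R = -1 - 4*(-4) = -1 + 16 = 15)
(15 + R)*P = (15 + 15)*(27/4) = 30*(27/4) = 405/2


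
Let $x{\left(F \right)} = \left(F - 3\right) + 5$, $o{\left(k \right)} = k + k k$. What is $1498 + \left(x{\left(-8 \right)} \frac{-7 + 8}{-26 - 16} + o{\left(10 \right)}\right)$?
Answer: $\frac{11257}{7} \approx 1608.1$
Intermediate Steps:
$o{\left(k \right)} = k + k^{2}$
$x{\left(F \right)} = 2 + F$ ($x{\left(F \right)} = \left(-3 + F\right) + 5 = 2 + F$)
$1498 + \left(x{\left(-8 \right)} \frac{-7 + 8}{-26 - 16} + o{\left(10 \right)}\right) = 1498 + \left(\left(2 - 8\right) \frac{-7 + 8}{-26 - 16} + 10 \left(1 + 10\right)\right) = 1498 + \left(- 6 \cdot 1 \frac{1}{-42} + 10 \cdot 11\right) = 1498 + \left(- 6 \cdot 1 \left(- \frac{1}{42}\right) + 110\right) = 1498 + \left(\left(-6\right) \left(- \frac{1}{42}\right) + 110\right) = 1498 + \left(\frac{1}{7} + 110\right) = 1498 + \frac{771}{7} = \frac{11257}{7}$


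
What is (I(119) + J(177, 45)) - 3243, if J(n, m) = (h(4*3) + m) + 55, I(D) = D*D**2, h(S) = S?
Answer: 1682028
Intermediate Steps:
I(D) = D**3
J(n, m) = 67 + m (J(n, m) = (4*3 + m) + 55 = (12 + m) + 55 = 67 + m)
(I(119) + J(177, 45)) - 3243 = (119**3 + (67 + 45)) - 3243 = (1685159 + 112) - 3243 = 1685271 - 3243 = 1682028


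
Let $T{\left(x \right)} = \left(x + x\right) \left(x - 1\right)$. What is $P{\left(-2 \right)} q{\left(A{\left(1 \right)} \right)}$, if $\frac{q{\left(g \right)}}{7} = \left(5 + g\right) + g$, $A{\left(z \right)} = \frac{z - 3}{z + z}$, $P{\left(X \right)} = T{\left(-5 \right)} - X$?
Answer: $1302$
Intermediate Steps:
$T{\left(x \right)} = 2 x \left(-1 + x\right)$
$P{\left(X \right)} = 60 - X$ ($P{\left(X \right)} = 2 \left(-5\right) \left(-1 - 5\right) - X = 2 \left(-5\right) \left(-6\right) - X = 60 - X$)
$A{\left(z \right)} = \frac{-3 + z}{2 z}$
$q{\left(g \right)} = 35 + 14 g$ ($q{\left(g \right)} = 7 \left(\left(5 + g\right) + g\right) = 7 \left(5 + 2 g\right) = 35 + 14 g$)
$P{\left(-2 \right)} q{\left(A{\left(1 \right)} \right)} = \left(60 - -2\right) \left(35 + 14 \frac{-3 + 1}{2 \cdot 1}\right) = \left(60 + 2\right) \left(35 + 14 \cdot \frac{1}{2} \cdot 1 \left(-2\right)\right) = 62 \left(35 + 14 \left(-1\right)\right) = 62 \left(35 - 14\right) = 62 \cdot 21 = 1302$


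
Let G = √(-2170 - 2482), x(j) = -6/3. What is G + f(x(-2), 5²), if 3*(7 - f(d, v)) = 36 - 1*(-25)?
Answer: -40/3 + 2*I*√1163 ≈ -13.333 + 68.206*I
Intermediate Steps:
x(j) = -2 (x(j) = -6*⅓ = -2)
f(d, v) = -40/3 (f(d, v) = 7 - (36 - 1*(-25))/3 = 7 - (36 + 25)/3 = 7 - ⅓*61 = 7 - 61/3 = -40/3)
G = 2*I*√1163 (G = √(-4652) = 2*I*√1163 ≈ 68.206*I)
G + f(x(-2), 5²) = 2*I*√1163 - 40/3 = -40/3 + 2*I*√1163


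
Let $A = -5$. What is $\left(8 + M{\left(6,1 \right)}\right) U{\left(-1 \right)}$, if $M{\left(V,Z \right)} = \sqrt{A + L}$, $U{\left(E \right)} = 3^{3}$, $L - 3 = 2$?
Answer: $216$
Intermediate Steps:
$L = 5$ ($L = 3 + 2 = 5$)
$U{\left(E \right)} = 27$
$M{\left(V,Z \right)} = 0$ ($M{\left(V,Z \right)} = \sqrt{-5 + 5} = \sqrt{0} = 0$)
$\left(8 + M{\left(6,1 \right)}\right) U{\left(-1 \right)} = \left(8 + 0\right) 27 = 8 \cdot 27 = 216$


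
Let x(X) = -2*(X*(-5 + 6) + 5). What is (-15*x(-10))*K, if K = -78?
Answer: 11700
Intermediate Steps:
x(X) = -10 - 2*X (x(X) = -2*(X*1 + 5) = -2*(X + 5) = -2*(5 + X) = -10 - 2*X)
(-15*x(-10))*K = -15*(-10 - 2*(-10))*(-78) = -15*(-10 + 20)*(-78) = -15*10*(-78) = -150*(-78) = 11700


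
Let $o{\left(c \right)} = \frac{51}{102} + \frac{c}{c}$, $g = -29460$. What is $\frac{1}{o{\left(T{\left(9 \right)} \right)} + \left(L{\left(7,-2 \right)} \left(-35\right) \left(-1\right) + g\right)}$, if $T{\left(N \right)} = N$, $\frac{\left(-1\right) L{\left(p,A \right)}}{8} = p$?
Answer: $- \frac{2}{62837} \approx -3.1828 \cdot 10^{-5}$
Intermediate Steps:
$L{\left(p,A \right)} = - 8 p$
$o{\left(c \right)} = \frac{3}{2}$ ($o{\left(c \right)} = 51 \cdot \frac{1}{102} + 1 = \frac{1}{2} + 1 = \frac{3}{2}$)
$\frac{1}{o{\left(T{\left(9 \right)} \right)} + \left(L{\left(7,-2 \right)} \left(-35\right) \left(-1\right) + g\right)} = \frac{1}{\frac{3}{2} - \left(29460 - \left(-8\right) 7 \left(-35\right) \left(-1\right)\right)} = \frac{1}{\frac{3}{2} - \left(29460 - \left(-56\right) \left(-35\right) \left(-1\right)\right)} = \frac{1}{\frac{3}{2} + \left(1960 \left(-1\right) - 29460\right)} = \frac{1}{\frac{3}{2} - 31420} = \frac{1}{- \frac{62837}{2}} = - \frac{2}{62837}$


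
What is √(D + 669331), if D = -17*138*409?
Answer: I*√290183 ≈ 538.69*I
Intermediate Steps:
D = -959514 (D = -2346*409 = -959514)
√(D + 669331) = √(-959514 + 669331) = √(-290183) = I*√290183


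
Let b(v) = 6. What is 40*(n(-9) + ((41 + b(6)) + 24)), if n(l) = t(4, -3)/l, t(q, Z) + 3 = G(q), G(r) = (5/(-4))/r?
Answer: 51385/18 ≈ 2854.7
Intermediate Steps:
G(r) = -5/(4*r) (G(r) = (5*(-¼))/r = -5/(4*r))
t(q, Z) = -3 - 5/(4*q)
n(l) = -53/(16*l) (n(l) = (-3 - 5/4/4)/l = (-3 - 5/4*¼)/l = (-3 - 5/16)/l = -53/(16*l))
40*(n(-9) + ((41 + b(6)) + 24)) = 40*(-53/16/(-9) + ((41 + 6) + 24)) = 40*(-53/16*(-⅑) + (47 + 24)) = 40*(53/144 + 71) = 40*(10277/144) = 51385/18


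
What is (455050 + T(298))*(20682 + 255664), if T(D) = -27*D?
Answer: 123527767384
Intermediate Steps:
(455050 + T(298))*(20682 + 255664) = (455050 - 27*298)*(20682 + 255664) = (455050 - 8046)*276346 = 447004*276346 = 123527767384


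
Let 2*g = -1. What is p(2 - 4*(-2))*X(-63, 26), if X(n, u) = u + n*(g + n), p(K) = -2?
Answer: -8053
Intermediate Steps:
g = -1/2 (g = (1/2)*(-1) = -1/2 ≈ -0.50000)
X(n, u) = u + n*(-1/2 + n)
p(2 - 4*(-2))*X(-63, 26) = -2*(26 + (-63)**2 - 1/2*(-63)) = -2*(26 + 3969 + 63/2) = -2*8053/2 = -8053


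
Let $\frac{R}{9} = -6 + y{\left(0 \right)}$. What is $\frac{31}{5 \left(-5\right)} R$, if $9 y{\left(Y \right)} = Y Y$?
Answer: $\frac{1674}{25} \approx 66.96$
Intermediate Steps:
$y{\left(Y \right)} = \frac{Y^{2}}{9}$ ($y{\left(Y \right)} = \frac{Y Y}{9} = \frac{Y^{2}}{9}$)
$R = -54$ ($R = 9 \left(-6 + \frac{0^{2}}{9}\right) = 9 \left(-6 + \frac{1}{9} \cdot 0\right) = 9 \left(-6 + 0\right) = 9 \left(-6\right) = -54$)
$\frac{31}{5 \left(-5\right)} R = \frac{31}{5 \left(-5\right)} \left(-54\right) = \frac{31}{-25} \left(-54\right) = 31 \left(- \frac{1}{25}\right) \left(-54\right) = \left(- \frac{31}{25}\right) \left(-54\right) = \frac{1674}{25}$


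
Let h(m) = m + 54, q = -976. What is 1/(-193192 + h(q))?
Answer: -1/194114 ≈ -5.1516e-6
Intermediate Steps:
h(m) = 54 + m
1/(-193192 + h(q)) = 1/(-193192 + (54 - 976)) = 1/(-193192 - 922) = 1/(-194114) = -1/194114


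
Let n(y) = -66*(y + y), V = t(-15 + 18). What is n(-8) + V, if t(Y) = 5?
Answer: 1061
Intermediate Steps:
V = 5
n(y) = -132*y
n(-8) + V = -132*(-8) + 5 = 1056 + 5 = 1061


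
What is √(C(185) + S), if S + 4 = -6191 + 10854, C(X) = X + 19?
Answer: √4863 ≈ 69.735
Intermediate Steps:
C(X) = 19 + X
S = 4659 (S = -4 + (-6191 + 10854) = -4 + 4663 = 4659)
√(C(185) + S) = √((19 + 185) + 4659) = √(204 + 4659) = √4863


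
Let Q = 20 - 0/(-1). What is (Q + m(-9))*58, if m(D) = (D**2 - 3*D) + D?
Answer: 6902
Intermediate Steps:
m(D) = D**2 - 2*D
Q = 20 (Q = 20 - 0*(-1) = 20 - 9*0 = 20 + 0 = 20)
(Q + m(-9))*58 = (20 - 9*(-2 - 9))*58 = (20 - 9*(-11))*58 = (20 + 99)*58 = 119*58 = 6902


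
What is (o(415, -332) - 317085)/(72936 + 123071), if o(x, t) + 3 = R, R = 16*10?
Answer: -316928/196007 ≈ -1.6169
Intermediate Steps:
R = 160
o(x, t) = 157 (o(x, t) = -3 + 160 = 157)
(o(415, -332) - 317085)/(72936 + 123071) = (157 - 317085)/(72936 + 123071) = -316928/196007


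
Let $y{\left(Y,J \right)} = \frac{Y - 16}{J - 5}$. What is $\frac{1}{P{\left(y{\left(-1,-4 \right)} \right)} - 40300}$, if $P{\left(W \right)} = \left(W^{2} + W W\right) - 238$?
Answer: $- \frac{81}{3283000} \approx -2.4673 \cdot 10^{-5}$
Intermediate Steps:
$y{\left(Y,J \right)} = \frac{-16 + Y}{-5 + J}$
$P{\left(W \right)} = -238 + 2 W^{2}$ ($P{\left(W \right)} = \left(W^{2} + W^{2}\right) - 238 = 2 W^{2} - 238 = -238 + 2 W^{2}$)
$\frac{1}{P{\left(y{\left(-1,-4 \right)} \right)} - 40300} = \frac{1}{\left(-238 + 2 \left(\frac{-16 - 1}{-5 - 4}\right)^{2}\right) - 40300} = \frac{1}{\left(-238 + 2 \left(\frac{1}{-9} \left(-17\right)\right)^{2}\right) - 40300} = \frac{1}{\left(-238 + 2 \left(\left(- \frac{1}{9}\right) \left(-17\right)\right)^{2}\right) - 40300} = \frac{1}{\left(-238 + 2 \left(\frac{17}{9}\right)^{2}\right) - 40300} = \frac{1}{\left(-238 + 2 \cdot \frac{289}{81}\right) - 40300} = \frac{1}{\left(-238 + \frac{578}{81}\right) - 40300} = \frac{1}{- \frac{18700}{81} - 40300} = \frac{1}{- \frac{3283000}{81}} = - \frac{81}{3283000}$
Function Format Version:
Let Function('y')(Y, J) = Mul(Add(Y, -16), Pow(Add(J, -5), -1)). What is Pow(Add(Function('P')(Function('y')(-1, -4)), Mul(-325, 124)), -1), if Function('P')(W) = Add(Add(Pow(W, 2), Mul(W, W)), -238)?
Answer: Rational(-81, 3283000) ≈ -2.4673e-5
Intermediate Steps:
Function('y')(Y, J) = Mul(Pow(Add(-5, J), -1), Add(-16, Y)) (Function('y')(Y, J) = Mul(Add(-16, Y), Pow(Add(-5, J), -1)) = Mul(Pow(Add(-5, J), -1), Add(-16, Y)))
Function('P')(W) = Add(-238, Mul(2, Pow(W, 2))) (Function('P')(W) = Add(Add(Pow(W, 2), Pow(W, 2)), -238) = Add(Mul(2, Pow(W, 2)), -238) = Add(-238, Mul(2, Pow(W, 2))))
Pow(Add(Function('P')(Function('y')(-1, -4)), Mul(-325, 124)), -1) = Pow(Add(Add(-238, Mul(2, Pow(Mul(Pow(Add(-5, -4), -1), Add(-16, -1)), 2))), Mul(-325, 124)), -1) = Pow(Add(Add(-238, Mul(2, Pow(Mul(Pow(-9, -1), -17), 2))), -40300), -1) = Pow(Add(Add(-238, Mul(2, Pow(Mul(Rational(-1, 9), -17), 2))), -40300), -1) = Pow(Add(Add(-238, Mul(2, Pow(Rational(17, 9), 2))), -40300), -1) = Pow(Add(Add(-238, Mul(2, Rational(289, 81))), -40300), -1) = Pow(Add(Add(-238, Rational(578, 81)), -40300), -1) = Pow(Add(Rational(-18700, 81), -40300), -1) = Pow(Rational(-3283000, 81), -1) = Rational(-81, 3283000)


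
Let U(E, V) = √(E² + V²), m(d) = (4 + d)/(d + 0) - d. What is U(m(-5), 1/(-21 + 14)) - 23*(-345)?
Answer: 7935 + √33149/35 ≈ 7940.2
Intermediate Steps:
m(d) = -d + (4 + d)/d (m(d) = (4 + d)/d - d = -d + (4 + d)/d)
U(m(-5), 1/(-21 + 14)) - 23*(-345) = √((1 - 1*(-5) + 4/(-5))² + (1/(-21 + 14))²) - 23*(-345) = √((1 + 5 + 4*(-⅕))² + (1/(-7))²) + 7935 = √((1 + 5 - ⅘)² + (-⅐)²) + 7935 = √((26/5)² + 1/49) + 7935 = √(676/25 + 1/49) + 7935 = √(33149/1225) + 7935 = √33149/35 + 7935 = 7935 + √33149/35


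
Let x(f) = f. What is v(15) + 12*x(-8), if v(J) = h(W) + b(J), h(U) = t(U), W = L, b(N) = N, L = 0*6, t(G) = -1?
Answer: -82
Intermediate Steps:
L = 0
W = 0
h(U) = -1
v(J) = -1 + J
v(15) + 12*x(-8) = (-1 + 15) + 12*(-8) = 14 - 96 = -82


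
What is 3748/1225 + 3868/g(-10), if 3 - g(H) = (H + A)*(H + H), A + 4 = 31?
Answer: 122936/8575 ≈ 14.337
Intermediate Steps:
A = 27 (A = -4 + 31 = 27)
g(H) = 3 - 2*H*(27 + H) (g(H) = 3 - (H + 27)*(H + H) = 3 - (27 + H)*2*H = 3 - 2*H*(27 + H))
3748/1225 + 3868/g(-10) = 3748/1225 + 3868/(3 - 54*(-10) - 2*(-10)**2) = 3748*(1/1225) + 3868/(3 + 540 - 2*100) = 3748/1225 + 3868/(3 + 540 - 200) = 3748/1225 + 3868/343 = 122936/8575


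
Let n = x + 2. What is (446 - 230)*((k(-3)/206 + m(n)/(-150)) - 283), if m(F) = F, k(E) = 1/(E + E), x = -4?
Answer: -157397634/2575 ≈ -61125.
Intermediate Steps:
n = -2 (n = -4 + 2 = -2)
k(E) = 1/(2*E)
(446 - 230)*((k(-3)/206 + m(n)/(-150)) - 283) = (446 - 230)*((((½)/(-3))/206 - 2/(-150)) - 283) = 216*((((½)*(-⅓))*(1/206) - 2*(-1/150)) - 283) = 216*((-⅙*1/206 + 1/75) - 283) = 216*((-1/1236 + 1/75) - 283) = 216*(129/10300 - 283) = 216*(-2914771/10300) = -157397634/2575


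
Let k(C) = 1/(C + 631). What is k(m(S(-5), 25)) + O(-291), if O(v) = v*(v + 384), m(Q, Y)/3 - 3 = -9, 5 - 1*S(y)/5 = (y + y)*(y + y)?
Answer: -16589618/613 ≈ -27063.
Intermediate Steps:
S(y) = 25 - 20*y² (S(y) = 25 - 5*(y + y)*(y + y) = 25 - 5*2*y*2*y = 25 - 20*y²)
m(Q, Y) = -18 (m(Q, Y) = 9 + 3*(-9) = 9 - 27 = -18)
k(C) = 1/(631 + C)
O(v) = v*(384 + v)
k(m(S(-5), 25)) + O(-291) = 1/(631 - 18) - 291*(384 - 291) = 1/613 - 291*93 = 1/613 - 27063 = -16589618/613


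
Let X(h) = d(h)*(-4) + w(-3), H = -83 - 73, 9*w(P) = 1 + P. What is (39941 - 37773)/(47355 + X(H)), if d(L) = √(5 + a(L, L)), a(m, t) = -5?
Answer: 19512/426193 ≈ 0.045782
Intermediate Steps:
w(P) = ⅑ + P/9 (w(P) = (1 + P)/9 = ⅑ + P/9)
d(L) = 0 (d(L) = √(5 - 5) = √0 = 0)
H = -156
X(h) = -2/9 (X(h) = 0*(-4) + (⅑ + (⅑)*(-3)) = 0 + (⅑ - ⅓) = 0 - 2/9 = -2/9)
(39941 - 37773)/(47355 + X(H)) = (39941 - 37773)/(47355 - 2/9) = 2168/(426193/9) = 2168*(9/426193) = 19512/426193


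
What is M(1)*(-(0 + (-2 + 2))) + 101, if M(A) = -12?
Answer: 101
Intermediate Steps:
M(1)*(-(0 + (-2 + 2))) + 101 = -(-12)*(0 + (-2 + 2)) + 101 = -(-12)*(0 + 0) + 101 = -(-12)*0 + 101 = -12*0 + 101 = 0 + 101 = 101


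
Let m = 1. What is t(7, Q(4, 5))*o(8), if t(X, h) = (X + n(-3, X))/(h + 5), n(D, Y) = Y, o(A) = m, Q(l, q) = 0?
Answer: 14/5 ≈ 2.8000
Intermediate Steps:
o(A) = 1
t(X, h) = 2*X/(5 + h) (t(X, h) = (X + X)/(h + 5) = (2*X)/(5 + h) = 2*X/(5 + h))
t(7, Q(4, 5))*o(8) = (2*7/(5 + 0))*1 = (2*7/5)*1 = (2*7*(1/5))*1 = (14/5)*1 = 14/5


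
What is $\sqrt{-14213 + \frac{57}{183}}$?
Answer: $\frac{i \sqrt{52885414}}{61} \approx 119.22 i$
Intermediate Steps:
$\sqrt{-14213 + \frac{57}{183}} = \sqrt{-14213 + 57 \cdot \frac{1}{183}} = \sqrt{-14213 + \frac{19}{61}} = \sqrt{- \frac{866974}{61}} = \frac{i \sqrt{52885414}}{61}$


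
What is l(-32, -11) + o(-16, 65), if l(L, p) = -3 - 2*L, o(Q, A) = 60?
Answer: 121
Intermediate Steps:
l(-32, -11) + o(-16, 65) = (-3 - 2*(-32)) + 60 = (-3 + 64) + 60 = 61 + 60 = 121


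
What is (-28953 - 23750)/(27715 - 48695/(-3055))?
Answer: -32201533/16943604 ≈ -1.9005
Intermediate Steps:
(-28953 - 23750)/(27715 - 48695/(-3055)) = -52703/(27715 - 48695*(-1/3055)) = -52703/(27715 + 9739/611) = -52703/16943604/611 = -52703*611/16943604 = -32201533/16943604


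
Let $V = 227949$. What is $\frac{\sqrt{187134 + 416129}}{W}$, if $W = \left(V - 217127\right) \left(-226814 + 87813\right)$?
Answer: $- \frac{\sqrt{603263}}{1504268822} \approx -5.1633 \cdot 10^{-7}$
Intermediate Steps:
$W = -1504268822$ ($W = \left(227949 - 217127\right) \left(-226814 + 87813\right) = 10822 \left(-139001\right) = -1504268822$)
$\frac{\sqrt{187134 + 416129}}{W} = \frac{\sqrt{187134 + 416129}}{-1504268822} = \sqrt{603263} \left(- \frac{1}{1504268822}\right) = - \frac{\sqrt{603263}}{1504268822}$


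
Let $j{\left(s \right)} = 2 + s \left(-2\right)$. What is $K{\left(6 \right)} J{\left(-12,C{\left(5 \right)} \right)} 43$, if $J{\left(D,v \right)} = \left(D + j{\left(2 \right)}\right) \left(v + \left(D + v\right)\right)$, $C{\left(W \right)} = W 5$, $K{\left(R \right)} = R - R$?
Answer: $0$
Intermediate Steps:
$K{\left(R \right)} = 0$
$C{\left(W \right)} = 5 W$
$j{\left(s \right)} = 2 - 2 s$
$J{\left(D,v \right)} = \left(-2 + D\right) \left(D + 2 v\right)$ ($J{\left(D,v \right)} = \left(D + \left(2 - 4\right)\right) \left(v + \left(D + v\right)\right) = \left(D + \left(2 - 4\right)\right) \left(D + 2 v\right) = \left(D - 2\right) \left(D + 2 v\right) = \left(-2 + D\right) \left(D + 2 v\right)$)
$K{\left(6 \right)} J{\left(-12,C{\left(5 \right)} \right)} 43 = 0 \left(\left(-12\right)^{2} - 4 \cdot 5 \cdot 5 - -24 + 2 \left(-12\right) 5 \cdot 5\right) 43 = 0 \left(144 - 100 + 24 + 2 \left(-12\right) 25\right) 43 = 0 \left(144 - 100 + 24 - 600\right) 43 = 0 \left(-532\right) 43 = 0 \cdot 43 = 0$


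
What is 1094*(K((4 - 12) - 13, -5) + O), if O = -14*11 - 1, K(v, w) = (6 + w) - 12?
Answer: -181604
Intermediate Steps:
K(v, w) = -6 + w
O = -155 (O = -154 - 1 = -155)
1094*(K((4 - 12) - 13, -5) + O) = 1094*((-6 - 5) - 155) = 1094*(-11 - 155) = 1094*(-166) = -181604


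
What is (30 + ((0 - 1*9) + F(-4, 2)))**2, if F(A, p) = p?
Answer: 529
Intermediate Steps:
(30 + ((0 - 1*9) + F(-4, 2)))**2 = (30 + ((0 - 1*9) + 2))**2 = (30 + ((0 - 9) + 2))**2 = (30 + (-9 + 2))**2 = (30 - 7)**2 = 23**2 = 529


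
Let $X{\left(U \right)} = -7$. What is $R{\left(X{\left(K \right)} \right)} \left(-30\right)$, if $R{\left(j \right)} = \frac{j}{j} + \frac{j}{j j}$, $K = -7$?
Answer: $- \frac{180}{7} \approx -25.714$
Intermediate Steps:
$R{\left(j \right)} = 1 + \frac{1}{j}$ ($R{\left(j \right)} = 1 + \frac{j}{j^{2}} = 1 + \frac{1}{j}$)
$R{\left(X{\left(K \right)} \right)} \left(-30\right) = \frac{1 - 7}{-7} \left(-30\right) = \left(- \frac{1}{7}\right) \left(-6\right) \left(-30\right) = \frac{6}{7} \left(-30\right) = - \frac{180}{7}$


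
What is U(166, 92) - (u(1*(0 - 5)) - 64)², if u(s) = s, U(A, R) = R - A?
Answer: -4835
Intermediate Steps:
U(166, 92) - (u(1*(0 - 5)) - 64)² = (92 - 1*166) - (1*(0 - 5) - 64)² = (92 - 166) - (1*(-5) - 64)² = -74 - (-5 - 64)² = -74 - 1*(-69)² = -74 - 1*4761 = -74 - 4761 = -4835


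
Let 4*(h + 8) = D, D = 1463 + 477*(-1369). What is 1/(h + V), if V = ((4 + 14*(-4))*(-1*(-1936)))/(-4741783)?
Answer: -9483566/1544830024009 ≈ -6.1389e-6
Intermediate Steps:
V = 100672/4741783 (V = ((4 - 56)*1936)*(-1/4741783) = -52*1936*(-1/4741783) = -100672*(-1/4741783) = 100672/4741783 ≈ 0.021231)
D = -651550 (D = 1463 - 653013 = -651550)
h = -325791/2 (h = -8 + (1/4)*(-651550) = -8 - 325775/2 = -325791/2 ≈ -1.6290e+5)
1/(h + V) = 1/(-325791/2 + 100672/4741783) = 1/(-1544830024009/9483566) = -9483566/1544830024009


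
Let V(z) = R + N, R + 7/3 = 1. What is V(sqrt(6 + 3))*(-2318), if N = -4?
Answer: 37088/3 ≈ 12363.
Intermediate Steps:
R = -4/3 (R = -7/3 + 1 = -4/3 ≈ -1.3333)
V(z) = -16/3 (V(z) = -4/3 - 4 = -16/3)
V(sqrt(6 + 3))*(-2318) = -16/3*(-2318) = 37088/3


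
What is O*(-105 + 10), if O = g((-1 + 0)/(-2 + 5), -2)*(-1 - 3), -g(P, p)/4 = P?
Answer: 1520/3 ≈ 506.67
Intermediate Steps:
g(P, p) = -4*P
O = -16/3 (O = (-4*(-1 + 0)/(-2 + 5))*(-1 - 3) = -(-4)/3*(-4) = -4*(-⅓)*(-4) = (4/3)*(-4) = -16/3 ≈ -5.3333)
O*(-105 + 10) = -16*(-105 + 10)/3 = -16/3*(-95) = 1520/3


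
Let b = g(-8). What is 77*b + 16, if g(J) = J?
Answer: -600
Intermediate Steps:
b = -8
77*b + 16 = 77*(-8) + 16 = -616 + 16 = -600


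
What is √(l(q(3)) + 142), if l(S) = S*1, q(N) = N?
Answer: √145 ≈ 12.042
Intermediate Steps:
l(S) = S
√(l(q(3)) + 142) = √(3 + 142) = √145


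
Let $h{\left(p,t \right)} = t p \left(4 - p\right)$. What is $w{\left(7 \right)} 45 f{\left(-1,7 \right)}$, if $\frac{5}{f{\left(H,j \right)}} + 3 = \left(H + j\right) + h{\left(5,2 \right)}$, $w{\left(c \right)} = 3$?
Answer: $- \frac{675}{7} \approx -96.429$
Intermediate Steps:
$h{\left(p,t \right)} = p t \left(4 - p\right)$
$f{\left(H,j \right)} = \frac{5}{-13 + H + j}$ ($f{\left(H,j \right)} = \frac{5}{-3 + \left(\left(H + j\right) + 5 \cdot 2 \left(4 - 5\right)\right)} = \frac{5}{-3 + \left(\left(H + j\right) + 5 \cdot 2 \left(-1\right)\right)} = \frac{5}{-3 - \left(10 - H - j\right)} = \frac{5}{-3 + \left(-10 + H + j\right)} = \frac{5}{-13 + H + j}$)
$w{\left(7 \right)} 45 f{\left(-1,7 \right)} = 3 \cdot 45 \frac{5}{-13 - 1 + 7} = 135 \frac{5}{-7} = 135 \cdot 5 \left(- \frac{1}{7}\right) = 135 \left(- \frac{5}{7}\right) = - \frac{675}{7}$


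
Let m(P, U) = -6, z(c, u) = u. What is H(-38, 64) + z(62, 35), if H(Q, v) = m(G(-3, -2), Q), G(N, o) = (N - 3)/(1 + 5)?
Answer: 29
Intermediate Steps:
G(N, o) = -½ + N/6 (G(N, o) = (-3 + N)/6 = (-3 + N)*(⅙) = -½ + N/6)
H(Q, v) = -6
H(-38, 64) + z(62, 35) = -6 + 35 = 29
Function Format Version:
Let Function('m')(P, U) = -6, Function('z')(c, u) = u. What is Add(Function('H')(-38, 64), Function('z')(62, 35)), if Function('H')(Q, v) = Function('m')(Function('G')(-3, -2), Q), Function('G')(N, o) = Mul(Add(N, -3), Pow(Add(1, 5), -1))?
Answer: 29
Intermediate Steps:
Function('G')(N, o) = Add(Rational(-1, 2), Mul(Rational(1, 6), N)) (Function('G')(N, o) = Mul(Add(-3, N), Pow(6, -1)) = Mul(Add(-3, N), Rational(1, 6)) = Add(Rational(-1, 2), Mul(Rational(1, 6), N)))
Function('H')(Q, v) = -6
Add(Function('H')(-38, 64), Function('z')(62, 35)) = Add(-6, 35) = 29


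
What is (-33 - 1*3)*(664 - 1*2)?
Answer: -23832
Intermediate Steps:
(-33 - 1*3)*(664 - 1*2) = (-33 - 3)*(664 - 2) = -36*662 = -23832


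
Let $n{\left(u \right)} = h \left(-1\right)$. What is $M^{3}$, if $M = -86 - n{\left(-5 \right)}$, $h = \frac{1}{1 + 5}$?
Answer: $- \frac{136590875}{216} \approx -6.3237 \cdot 10^{5}$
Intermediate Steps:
$h = \frac{1}{6} \approx 0.16667$
$n{\left(u \right)} = - \frac{1}{6}$ ($n{\left(u \right)} = \frac{1}{6} \left(-1\right) = - \frac{1}{6}$)
$M = - \frac{515}{6}$ ($M = -86 - - \frac{1}{6} = -86 + \frac{1}{6} = - \frac{515}{6} \approx -85.833$)
$M^{3} = \left(- \frac{515}{6}\right)^{3} = - \frac{136590875}{216}$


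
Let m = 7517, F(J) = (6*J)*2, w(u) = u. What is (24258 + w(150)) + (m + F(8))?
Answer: 32021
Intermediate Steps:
F(J) = 12*J
(24258 + w(150)) + (m + F(8)) = (24258 + 150) + (7517 + 12*8) = 24408 + (7517 + 96) = 24408 + 7613 = 32021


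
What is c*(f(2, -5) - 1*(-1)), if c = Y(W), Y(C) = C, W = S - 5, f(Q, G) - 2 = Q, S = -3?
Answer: -40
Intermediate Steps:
f(Q, G) = 2 + Q
W = -8 (W = -3 - 5 = -8)
c = -8
c*(f(2, -5) - 1*(-1)) = -8*((2 + 2) - 1*(-1)) = -8*(4 + 1) = -8*5 = -40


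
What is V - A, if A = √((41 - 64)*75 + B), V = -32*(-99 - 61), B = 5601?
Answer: 5120 - 2*√969 ≈ 5057.7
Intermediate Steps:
V = 5120 (V = -32*(-160) = 5120)
A = 2*√969 (A = √((41 - 64)*75 + 5601) = √(-23*75 + 5601) = √(-1725 + 5601) = √3876 = 2*√969 ≈ 62.258)
V - A = 5120 - 2*√969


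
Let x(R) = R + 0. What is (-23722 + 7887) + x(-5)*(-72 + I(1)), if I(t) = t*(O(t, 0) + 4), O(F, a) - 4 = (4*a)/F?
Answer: -15515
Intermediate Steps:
x(R) = R
O(F, a) = 4 + 4*a/F (O(F, a) = 4 + (4*a)/F = 4 + 4*a/F)
I(t) = 8*t (I(t) = t*((4 + 4*0/t) + 4) = t*((4 + 0) + 4) = t*(4 + 4) = t*8 = 8*t)
(-23722 + 7887) + x(-5)*(-72 + I(1)) = (-23722 + 7887) - 5*(-72 + 8*1) = -15835 - 5*(-72 + 8) = -15835 - 5*(-64) = -15835 + 320 = -15515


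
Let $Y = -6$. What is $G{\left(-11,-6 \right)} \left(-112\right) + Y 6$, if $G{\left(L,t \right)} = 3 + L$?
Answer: $860$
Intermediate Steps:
$G{\left(-11,-6 \right)} \left(-112\right) + Y 6 = \left(3 - 11\right) \left(-112\right) - 36 = \left(-8\right) \left(-112\right) - 36 = 896 - 36 = 860$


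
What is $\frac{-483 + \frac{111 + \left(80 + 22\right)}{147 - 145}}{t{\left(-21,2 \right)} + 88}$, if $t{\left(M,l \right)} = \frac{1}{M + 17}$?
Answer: $- \frac{502}{117} \approx -4.2906$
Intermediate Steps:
$t{\left(M,l \right)} = \frac{1}{17 + M}$
$\frac{-483 + \frac{111 + \left(80 + 22\right)}{147 - 145}}{t{\left(-21,2 \right)} + 88} = \frac{-483 + \frac{111 + \left(80 + 22\right)}{147 - 145}}{\frac{1}{17 - 21} + 88} = \frac{-483 + \frac{111 + 102}{2}}{\frac{1}{-4} + 88} = \frac{-483 + 213 \cdot \frac{1}{2}}{- \frac{1}{4} + 88} = \frac{-483 + \frac{213}{2}}{\frac{351}{4}} = \left(- \frac{753}{2}\right) \frac{4}{351} = - \frac{502}{117}$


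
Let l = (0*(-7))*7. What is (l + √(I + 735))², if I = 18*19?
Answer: 1077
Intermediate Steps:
I = 342
l = 0 (l = 0*7 = 0)
(l + √(I + 735))² = (0 + √(342 + 735))² = (0 + √1077)² = (√1077)² = 1077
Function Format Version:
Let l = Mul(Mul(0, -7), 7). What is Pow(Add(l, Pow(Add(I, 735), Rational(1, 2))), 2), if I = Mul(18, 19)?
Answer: 1077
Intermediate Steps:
I = 342
l = 0 (l = Mul(0, 7) = 0)
Pow(Add(l, Pow(Add(I, 735), Rational(1, 2))), 2) = Pow(Add(0, Pow(Add(342, 735), Rational(1, 2))), 2) = Pow(Add(0, Pow(1077, Rational(1, 2))), 2) = Pow(Pow(1077, Rational(1, 2)), 2) = 1077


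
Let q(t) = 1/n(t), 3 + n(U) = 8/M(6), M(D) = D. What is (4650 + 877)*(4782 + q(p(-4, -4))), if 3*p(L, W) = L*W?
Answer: 132133989/5 ≈ 2.6427e+7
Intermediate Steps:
p(L, W) = L*W/3 (p(L, W) = (L*W)/3 = L*W/3)
n(U) = -5/3 (n(U) = -3 + 8/6 = -3 + 8*(⅙) = -3 + 4/3 = -5/3)
q(t) = -⅗ (q(t) = 1/(-5/3) = -⅗)
(4650 + 877)*(4782 + q(p(-4, -4))) = (4650 + 877)*(4782 - ⅗) = 5527*(23907/5) = 132133989/5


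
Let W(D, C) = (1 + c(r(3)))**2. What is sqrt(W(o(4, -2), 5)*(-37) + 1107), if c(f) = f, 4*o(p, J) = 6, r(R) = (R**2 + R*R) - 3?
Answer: I*sqrt(8365) ≈ 91.46*I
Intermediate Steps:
r(R) = -3 + 2*R**2 (r(R) = (R**2 + R**2) - 3 = 2*R**2 - 3 = -3 + 2*R**2)
o(p, J) = 3/2 (o(p, J) = (1/4)*6 = 3/2)
W(D, C) = 256 (W(D, C) = (1 + (-3 + 2*3**2))**2 = (1 + (-3 + 2*9))**2 = (1 + (-3 + 18))**2 = (1 + 15)**2 = 16**2 = 256)
sqrt(W(o(4, -2), 5)*(-37) + 1107) = sqrt(256*(-37) + 1107) = sqrt(-9472 + 1107) = sqrt(-8365) = I*sqrt(8365)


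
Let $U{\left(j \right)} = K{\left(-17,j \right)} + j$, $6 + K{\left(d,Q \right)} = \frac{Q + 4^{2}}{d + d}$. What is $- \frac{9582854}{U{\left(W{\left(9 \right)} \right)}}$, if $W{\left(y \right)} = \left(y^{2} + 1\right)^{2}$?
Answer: $- \frac{81454259}{55418} \approx -1469.8$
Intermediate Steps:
$W{\left(y \right)} = \left(1 + y^{2}\right)^{2}$
$K{\left(d,Q \right)} = -6 + \frac{16 + Q}{2 d}$ ($K{\left(d,Q \right)} = -6 + \frac{Q + 4^{2}}{d + d} = -6 + \frac{Q + 16}{2 d} = -6 + \left(16 + Q\right) \frac{1}{2 d} = -6 + \frac{16 + Q}{2 d}$)
$U{\left(j \right)} = - \frac{110}{17} + \frac{33 j}{34}$ ($U{\left(j \right)} = \frac{16 + j - -204}{2 \left(-17\right)} + j = \frac{1}{2} \left(- \frac{1}{17}\right) \left(16 + j + 204\right) + j = \frac{1}{2} \left(- \frac{1}{17}\right) \left(220 + j\right) + j = \left(- \frac{110}{17} - \frac{j}{34}\right) + j = - \frac{110}{17} + \frac{33 j}{34}$)
$- \frac{9582854}{U{\left(W{\left(9 \right)} \right)}} = - \frac{9582854}{- \frac{110}{17} + \frac{33 \left(1 + 9^{2}\right)^{2}}{34}} = - \frac{9582854}{- \frac{110}{17} + \frac{33 \left(1 + 81\right)^{2}}{34}} = - \frac{9582854}{- \frac{110}{17} + \frac{33 \cdot 82^{2}}{34}} = - \frac{9582854}{- \frac{110}{17} + \frac{33}{34} \cdot 6724} = - \frac{9582854}{- \frac{110}{17} + \frac{110946}{17}} = - \frac{9582854}{\frac{110836}{17}} = \left(-9582854\right) \frac{17}{110836} = - \frac{81454259}{55418}$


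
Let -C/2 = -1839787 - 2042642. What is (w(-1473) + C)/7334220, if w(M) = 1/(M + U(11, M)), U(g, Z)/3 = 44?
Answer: 10412674577/9835189020 ≈ 1.0587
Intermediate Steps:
U(g, Z) = 132 (U(g, Z) = 3*44 = 132)
C = 7764858 (C = -2*(-1839787 - 2042642) = -2*(-3882429) = 7764858)
w(M) = 1/(132 + M) (w(M) = 1/(M + 132) = 1/(132 + M))
(w(-1473) + C)/7334220 = (1/(132 - 1473) + 7764858)/7334220 = (1/(-1341) + 7764858)*(1/7334220) = (-1/1341 + 7764858)*(1/7334220) = (10412674577/1341)*(1/7334220) = 10412674577/9835189020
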